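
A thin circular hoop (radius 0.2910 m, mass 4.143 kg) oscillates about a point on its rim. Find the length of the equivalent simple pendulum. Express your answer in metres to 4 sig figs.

The equivalent simple-pendulum length is L_eq = I/(md), where I is about the pivot and d = 0.29100 m.
I_cm = mR² = 0.35083 kg·m², so I = I_cm + md² = 0.35083 + 0.35083 = 0.70167 kg·m².
L_eq = 0.70167/(4.143 × 0.29100) = 0.5820 m.

0.5820 m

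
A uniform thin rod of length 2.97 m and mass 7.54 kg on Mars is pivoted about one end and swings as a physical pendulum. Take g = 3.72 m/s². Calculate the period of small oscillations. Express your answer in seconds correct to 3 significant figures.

For a physical pendulum T = 2π√(I/(mgd)), with d = 1.485 m from pivot to centre of mass.
I_cm = mL²/12 = 7.54 × 2.97²/12 = 5.542 kg·m²; I = I_cm + md² = 5.542 + 7.54 × 1.485² = 22.17 kg·m².
T = 2π√(22.17/(7.54 × 3.72 × 1.485)) = 4.58 s.

4.58 s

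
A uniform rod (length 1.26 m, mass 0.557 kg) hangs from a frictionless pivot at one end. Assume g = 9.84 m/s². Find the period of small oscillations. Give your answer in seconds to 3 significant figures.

For a physical pendulum T = 2π√(I/(mgd)), with d = 0.6300 m from pivot to centre of mass.
I_cm = mL²/12 = 0.557 × 1.26²/12 = 0.07369 kg·m²; I = I_cm + md² = 0.07369 + 0.557 × 0.6300² = 0.2948 kg·m².
T = 2π√(0.2948/(0.557 × 9.84 × 0.6300)) = 1.84 s.

1.84 s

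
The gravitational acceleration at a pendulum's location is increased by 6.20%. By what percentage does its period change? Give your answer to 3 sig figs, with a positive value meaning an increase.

T ∝ 1/√g, so T'/T = 1/√(1.062) = 0.9704.
Percentage change in T = (0.9704 − 1) × 100% = -2.96%.

-2.96%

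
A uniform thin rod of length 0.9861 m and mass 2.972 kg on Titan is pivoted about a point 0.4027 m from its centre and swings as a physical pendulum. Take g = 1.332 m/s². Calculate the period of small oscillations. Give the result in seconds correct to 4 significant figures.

For a physical pendulum T = 2π√(I/(mgd)), with d = 0.40270 m from pivot to centre of mass.
I_cm = mL²/12 = 2.972 × 0.9861²/12 = 0.24083 kg·m²; I = I_cm + md² = 0.24083 + 2.972 × 0.40270² = 0.72279 kg·m².
T = 2π√(0.72279/(2.972 × 1.332 × 0.40270)) = 4.231 s.

4.231 s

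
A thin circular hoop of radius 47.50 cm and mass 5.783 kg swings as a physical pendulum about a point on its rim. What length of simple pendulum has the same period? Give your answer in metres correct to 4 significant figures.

The equivalent simple-pendulum length is L_eq = I/(md), where I is about the pivot and d = 0.47500 m.
I_cm = mR² = 1.3048 kg·m², so I = I_cm + md² = 1.3048 + 1.3048 = 2.6096 kg·m².
L_eq = 2.6096/(5.783 × 0.47500) = 0.9500 m.

0.9500 m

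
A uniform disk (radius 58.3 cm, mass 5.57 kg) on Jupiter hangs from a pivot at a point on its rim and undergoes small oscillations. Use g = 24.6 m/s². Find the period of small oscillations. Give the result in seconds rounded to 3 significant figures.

I_cm = ½mr² = 0.9466 kg·m². The pivot is at distance d = 0.583 m from the centre of mass.
By the parallel-axis theorem, I = I_cm + md² = 0.9466 + 1.893 = 2.840 kg·m².
T = 2π√(I/(mgd)) = 2π√(2.840/(5.57 × 24.6 × 0.583)) = 1.18 s.

1.18 s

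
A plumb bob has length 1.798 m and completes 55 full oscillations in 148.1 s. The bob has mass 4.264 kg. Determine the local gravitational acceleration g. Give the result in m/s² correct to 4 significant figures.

9.790 m/s²

T = 148.1/55 = 2.6927 s.
From T = 2π√(L/g), g = 4π²L/T² = 4π² × 1.798/2.6927² = 9.790 m/s².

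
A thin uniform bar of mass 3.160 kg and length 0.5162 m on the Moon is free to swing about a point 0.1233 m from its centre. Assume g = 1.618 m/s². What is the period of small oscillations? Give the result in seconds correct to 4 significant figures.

2.721 s

For a physical pendulum T = 2π√(I/(mgd)), with d = 0.12330 m from pivot to centre of mass.
I_cm = mL²/12 = 3.160 × 0.5162²/12 = 0.070168 kg·m²; I = I_cm + md² = 0.070168 + 3.160 × 0.12330² = 0.11821 kg·m².
T = 2π√(0.11821/(3.160 × 1.618 × 0.12330)) = 2.721 s.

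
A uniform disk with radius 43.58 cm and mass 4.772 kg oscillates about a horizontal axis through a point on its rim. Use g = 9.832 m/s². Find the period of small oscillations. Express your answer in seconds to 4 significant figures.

I_cm = ½mr² = 0.45315 kg·m². The pivot is at distance d = 0.4358 m from the centre of mass.
By the parallel-axis theorem, I = I_cm + md² = 0.45315 + 0.90631 = 1.3595 kg·m².
T = 2π√(I/(mgd)) = 2π√(1.3595/(4.772 × 9.832 × 0.4358)) = 1.620 s.

1.620 s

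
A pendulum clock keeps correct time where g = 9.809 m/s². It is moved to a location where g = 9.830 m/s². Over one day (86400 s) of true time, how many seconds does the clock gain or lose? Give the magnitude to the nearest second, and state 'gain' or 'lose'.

The clock's period scales as T ∝ 1/√g, so T'/T = √(9.809/9.830) = 0.998931.
In 86400 s of true time the clock registers 86400/0.998931 = 86492.4 s, so it gains 92 s.

gain 92 s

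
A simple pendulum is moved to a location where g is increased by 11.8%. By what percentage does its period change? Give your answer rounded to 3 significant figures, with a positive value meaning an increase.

-5.42%

T ∝ 1/√g, so T'/T = 1/√(1.118) = 0.9458.
Percentage change in T = (0.9458 − 1) × 100% = -5.42%.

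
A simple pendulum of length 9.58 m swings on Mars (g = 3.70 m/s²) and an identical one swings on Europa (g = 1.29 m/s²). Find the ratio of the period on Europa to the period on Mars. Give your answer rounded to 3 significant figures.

1.69

T ∝ 1/√g, so T₂/T₁ = √(g₁/g₂) = √(3.70/1.29) = 1.69.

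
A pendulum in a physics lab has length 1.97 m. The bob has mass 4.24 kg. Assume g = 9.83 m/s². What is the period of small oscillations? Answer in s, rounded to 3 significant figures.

2.81 s

T = 2π√(L/g) = 2π√(1.97/9.83) = 2π × 0.4477 = 2.81 s.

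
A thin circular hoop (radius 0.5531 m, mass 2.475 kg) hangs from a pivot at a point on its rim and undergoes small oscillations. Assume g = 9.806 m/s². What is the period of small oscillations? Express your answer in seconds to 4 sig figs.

I_cm = mr² = 0.75715 kg·m². The pivot is at distance d = 0.5531 m from the centre of mass.
By the parallel-axis theorem, I = I_cm + md² = 0.75715 + 0.75715 = 1.5143 kg·m².
T = 2π√(I/(mgd)) = 2π√(1.5143/(2.475 × 9.806 × 0.5531)) = 2.110 s.

2.110 s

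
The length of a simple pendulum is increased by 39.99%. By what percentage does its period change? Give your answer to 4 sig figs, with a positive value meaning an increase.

T ∝ √L, so T'/T = √(1.3999) = 1.1832.
Percentage change in T = (1.1832 − 1) × 100% = 18.32%.

18.32%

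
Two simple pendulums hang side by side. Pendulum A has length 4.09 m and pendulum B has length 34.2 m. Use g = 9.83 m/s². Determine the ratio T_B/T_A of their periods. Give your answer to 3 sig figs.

2.89

T ∝ √L, so T_B/T_A = √(L_B/L_A) = √(34.2/4.09) = 2.89.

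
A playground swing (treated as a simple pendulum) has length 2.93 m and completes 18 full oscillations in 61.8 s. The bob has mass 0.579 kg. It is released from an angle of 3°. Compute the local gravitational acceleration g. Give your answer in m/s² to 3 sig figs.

9.81 m/s²

T = 61.8/18 = 3.433 s.
From T = 2π√(L/g), g = 4π²L/T² = 4π² × 2.93/3.433² = 9.81 m/s².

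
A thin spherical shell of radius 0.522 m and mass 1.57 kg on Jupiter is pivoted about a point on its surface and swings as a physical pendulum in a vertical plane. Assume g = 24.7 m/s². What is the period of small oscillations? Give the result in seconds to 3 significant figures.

1.18 s

I_cm = (2/3)mr² = 0.2852 kg·m². The pivot is at distance d = 0.522 m from the centre of mass.
By the parallel-axis theorem, I = I_cm + md² = 0.2852 + 0.4278 = 0.7130 kg·m².
T = 2π√(I/(mgd)) = 2π√(0.7130/(1.57 × 24.7 × 0.522)) = 1.18 s.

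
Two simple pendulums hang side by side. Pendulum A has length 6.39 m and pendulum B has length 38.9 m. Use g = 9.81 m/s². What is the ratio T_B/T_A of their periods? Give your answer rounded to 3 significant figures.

2.47

T ∝ √L, so T_B/T_A = √(L_B/L_A) = √(38.9/6.39) = 2.47.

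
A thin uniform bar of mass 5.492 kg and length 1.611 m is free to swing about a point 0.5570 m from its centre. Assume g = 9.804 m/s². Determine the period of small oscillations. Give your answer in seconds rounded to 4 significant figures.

For a physical pendulum T = 2π√(I/(mgd)), with d = 0.55700 m from pivot to centre of mass.
I_cm = mL²/12 = 5.492 × 1.611²/12 = 1.1878 kg·m²; I = I_cm + md² = 1.1878 + 5.492 × 0.55700² = 2.8917 kg·m².
T = 2π√(2.8917/(5.492 × 9.804 × 0.55700)) = 1.951 s.

1.951 s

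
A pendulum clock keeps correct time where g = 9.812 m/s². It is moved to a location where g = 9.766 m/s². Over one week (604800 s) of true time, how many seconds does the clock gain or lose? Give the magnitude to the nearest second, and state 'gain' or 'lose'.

lose 1419 s

The clock's period scales as T ∝ 1/√g, so T'/T = √(9.812/9.766) = 1.00235.
In 604800 s of true time the clock registers 604800/1.00235 = 603380.6 s, so it loses 1419 s.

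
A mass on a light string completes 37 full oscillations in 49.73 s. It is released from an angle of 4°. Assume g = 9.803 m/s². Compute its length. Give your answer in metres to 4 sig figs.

T = 49.73/37 = 1.3441 s.
From T = 2π√(L/g), L = gT²/(4π²) = 9.803 × 1.3441²/(4π²) = 0.4486 m.

0.4486 m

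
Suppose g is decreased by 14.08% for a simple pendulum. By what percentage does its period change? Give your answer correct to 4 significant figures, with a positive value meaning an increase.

T ∝ 1/√g, so T'/T = 1/√(0.85920) = 1.0788.
Percentage change in T = (1.0788 − 1) × 100% = 7.883%.

7.883%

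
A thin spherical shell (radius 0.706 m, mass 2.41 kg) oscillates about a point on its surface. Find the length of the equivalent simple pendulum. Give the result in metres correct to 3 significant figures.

The equivalent simple-pendulum length is L_eq = I/(md), where I is about the pivot and d = 0.7060 m.
I_cm = (2/3)mR² = 0.8008 kg·m², so I = I_cm + md² = 0.8008 + 1.201 = 2.002 kg·m².
L_eq = 2.002/(2.41 × 0.7060) = 1.18 m.

1.18 m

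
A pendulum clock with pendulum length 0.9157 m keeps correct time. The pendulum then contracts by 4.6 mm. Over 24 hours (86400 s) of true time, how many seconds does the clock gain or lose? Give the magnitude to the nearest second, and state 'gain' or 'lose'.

gain 218 s

T ∝ √L, so T'/T = √(0.91110/0.9157) = 0.997485.
In 86400 s of true time the clock registers 86400/0.997485 = 86617.8 s, so it gains 218 s.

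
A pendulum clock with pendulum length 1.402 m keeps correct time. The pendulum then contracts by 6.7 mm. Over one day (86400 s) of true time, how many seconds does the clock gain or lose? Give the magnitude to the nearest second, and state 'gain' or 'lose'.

T ∝ √L, so T'/T = √(1.39530/1.402) = 0.997608.
In 86400 s of true time the clock registers 86400/0.997608 = 86607.2 s, so it gains 207 s.

gain 207 s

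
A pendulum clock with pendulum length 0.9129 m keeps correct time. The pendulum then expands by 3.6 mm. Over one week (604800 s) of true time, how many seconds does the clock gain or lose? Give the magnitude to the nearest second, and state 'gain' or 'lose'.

lose 1189 s

T ∝ √L, so T'/T = √(0.91650/0.9129) = 1.00197.
In 604800 s of true time the clock registers 604800/1.00197 = 603611.0 s, so it loses 1189 s.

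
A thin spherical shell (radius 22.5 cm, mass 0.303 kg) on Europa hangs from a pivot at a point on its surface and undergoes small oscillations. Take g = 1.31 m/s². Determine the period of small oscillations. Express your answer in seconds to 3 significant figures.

3.36 s

I_cm = (2/3)mr² = 0.01023 kg·m². The pivot is at distance d = 0.225 m from the centre of mass.
By the parallel-axis theorem, I = I_cm + md² = 0.01023 + 0.01534 = 0.02557 kg·m².
T = 2π√(I/(mgd)) = 2π√(0.02557/(0.303 × 1.31 × 0.225)) = 3.36 s.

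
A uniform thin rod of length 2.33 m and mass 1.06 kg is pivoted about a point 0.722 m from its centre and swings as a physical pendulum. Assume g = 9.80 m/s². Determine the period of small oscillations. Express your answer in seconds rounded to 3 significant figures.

2.33 s

For a physical pendulum T = 2π√(I/(mgd)), with d = 0.7220 m from pivot to centre of mass.
I_cm = mL²/12 = 1.06 × 2.33²/12 = 0.4796 kg·m²; I = I_cm + md² = 0.4796 + 1.06 × 0.7220² = 1.032 kg·m².
T = 2π√(1.032/(1.06 × 9.80 × 0.7220)) = 2.33 s.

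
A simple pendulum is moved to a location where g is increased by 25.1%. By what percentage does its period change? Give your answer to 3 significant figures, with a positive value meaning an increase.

-10.6%

T ∝ 1/√g, so T'/T = 1/√(1.251) = 0.8941.
Percentage change in T = (0.8941 − 1) × 100% = -10.6%.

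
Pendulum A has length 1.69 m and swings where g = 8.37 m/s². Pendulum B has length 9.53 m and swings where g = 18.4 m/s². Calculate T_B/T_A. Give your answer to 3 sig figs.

T = 2π√(L/g), so T_B/T_A = √((L_B/g_B)/(L_A/g_A)) = √((9.53/18.4)/(1.69/8.37)) = 1.60.

1.60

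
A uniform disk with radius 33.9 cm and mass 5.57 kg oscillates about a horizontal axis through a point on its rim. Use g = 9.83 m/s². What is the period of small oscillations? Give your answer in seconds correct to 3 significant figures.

1.43 s

I_cm = ½mr² = 0.3201 kg·m². The pivot is at distance d = 0.339 m from the centre of mass.
By the parallel-axis theorem, I = I_cm + md² = 0.3201 + 0.6401 = 0.9602 kg·m².
T = 2π√(I/(mgd)) = 2π√(0.9602/(5.57 × 9.83 × 0.339)) = 1.43 s.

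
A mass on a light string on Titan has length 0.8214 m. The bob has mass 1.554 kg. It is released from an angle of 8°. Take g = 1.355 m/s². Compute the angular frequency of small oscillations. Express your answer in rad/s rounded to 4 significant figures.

1.284 rad/s

ω = √(g/L) = √(1.355/0.8214) = 1.284 rad/s.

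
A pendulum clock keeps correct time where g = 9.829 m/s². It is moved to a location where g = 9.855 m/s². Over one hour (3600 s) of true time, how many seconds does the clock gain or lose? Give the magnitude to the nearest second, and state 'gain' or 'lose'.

gain 5 s

The clock's period scales as T ∝ 1/√g, so T'/T = √(9.829/9.855) = 0.998680.
In 3600 s of true time the clock registers 3600/0.998680 = 3604.8 s, so it gains 5 s.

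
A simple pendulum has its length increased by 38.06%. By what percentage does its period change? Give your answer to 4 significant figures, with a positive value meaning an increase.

17.50%

T ∝ √L, so T'/T = √(1.3806) = 1.1750.
Percentage change in T = (1.1750 − 1) × 100% = 17.50%.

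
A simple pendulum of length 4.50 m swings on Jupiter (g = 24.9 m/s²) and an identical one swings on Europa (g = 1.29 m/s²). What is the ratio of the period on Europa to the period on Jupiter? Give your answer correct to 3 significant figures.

4.39

T ∝ 1/√g, so T₂/T₁ = √(g₁/g₂) = √(24.9/1.29) = 4.39.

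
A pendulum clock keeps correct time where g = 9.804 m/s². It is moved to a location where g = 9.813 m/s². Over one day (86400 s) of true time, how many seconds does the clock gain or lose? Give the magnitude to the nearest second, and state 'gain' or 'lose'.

gain 40 s

The clock's period scales as T ∝ 1/√g, so T'/T = √(9.804/9.813) = 0.999541.
In 86400 s of true time the clock registers 86400/0.999541 = 86439.6 s, so it gains 40 s.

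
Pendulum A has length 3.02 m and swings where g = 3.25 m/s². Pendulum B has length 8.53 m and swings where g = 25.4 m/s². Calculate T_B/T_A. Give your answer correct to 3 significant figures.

T = 2π√(L/g), so T_B/T_A = √((L_B/g_B)/(L_A/g_A)) = √((8.53/25.4)/(3.02/3.25)) = 0.601.

0.601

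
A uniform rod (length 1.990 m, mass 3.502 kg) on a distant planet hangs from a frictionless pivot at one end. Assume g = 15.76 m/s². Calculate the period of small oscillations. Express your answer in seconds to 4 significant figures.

For a physical pendulum T = 2π√(I/(mgd)), with d = 0.99500 m from pivot to centre of mass.
I_cm = mL²/12 = 3.502 × 1.990²/12 = 1.1557 kg·m²; I = I_cm + md² = 1.1557 + 3.502 × 0.99500² = 4.6228 kg·m².
T = 2π√(4.6228/(3.502 × 15.76 × 0.99500)) = 1.823 s.

1.823 s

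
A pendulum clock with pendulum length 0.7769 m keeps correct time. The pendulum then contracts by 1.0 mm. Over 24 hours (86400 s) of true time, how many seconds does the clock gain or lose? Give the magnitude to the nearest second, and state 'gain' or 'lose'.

T ∝ √L, so T'/T = √(0.77590/0.7769) = 0.999356.
In 86400 s of true time the clock registers 86400/0.999356 = 86455.7 s, so it gains 56 s.

gain 56 s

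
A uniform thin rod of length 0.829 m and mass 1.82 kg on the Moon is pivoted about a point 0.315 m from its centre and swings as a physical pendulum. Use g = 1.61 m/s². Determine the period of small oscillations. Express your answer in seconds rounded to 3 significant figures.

3.49 s

For a physical pendulum T = 2π√(I/(mgd)), with d = 0.3150 m from pivot to centre of mass.
I_cm = mL²/12 = 1.82 × 0.829²/12 = 0.1042 kg·m²; I = I_cm + md² = 0.1042 + 1.82 × 0.3150² = 0.2848 kg·m².
T = 2π√(0.2848/(1.82 × 1.61 × 0.3150)) = 3.49 s.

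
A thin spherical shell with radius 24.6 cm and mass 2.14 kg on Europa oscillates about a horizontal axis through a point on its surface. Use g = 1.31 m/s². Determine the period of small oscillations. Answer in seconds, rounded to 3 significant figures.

3.52 s

I_cm = (2/3)mr² = 0.08634 kg·m². The pivot is at distance d = 0.246 m from the centre of mass.
By the parallel-axis theorem, I = I_cm + md² = 0.08634 + 0.1295 = 0.2158 kg·m².
T = 2π√(I/(mgd)) = 2π√(0.2158/(2.14 × 1.31 × 0.246)) = 3.52 s.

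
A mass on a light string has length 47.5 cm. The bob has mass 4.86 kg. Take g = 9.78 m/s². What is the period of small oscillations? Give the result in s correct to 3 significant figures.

1.38 s

T = 2π√(L/g) = 2π√(0.475/9.78) = 2π × 0.2204 = 1.38 s.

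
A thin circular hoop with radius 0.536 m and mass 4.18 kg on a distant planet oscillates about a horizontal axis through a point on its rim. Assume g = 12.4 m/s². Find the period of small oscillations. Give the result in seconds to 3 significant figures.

I_cm = mr² = 1.201 kg·m². The pivot is at distance d = 0.536 m from the centre of mass.
By the parallel-axis theorem, I = I_cm + md² = 1.201 + 1.201 = 2.402 kg·m².
T = 2π√(I/(mgd)) = 2π√(2.402/(4.18 × 12.4 × 0.536)) = 1.85 s.

1.85 s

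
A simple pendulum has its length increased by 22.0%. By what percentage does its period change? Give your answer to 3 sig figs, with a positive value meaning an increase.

T ∝ √L, so T'/T = √(1.220) = 1.105.
Percentage change in T = (1.105 − 1) × 100% = 10.5%.

10.5%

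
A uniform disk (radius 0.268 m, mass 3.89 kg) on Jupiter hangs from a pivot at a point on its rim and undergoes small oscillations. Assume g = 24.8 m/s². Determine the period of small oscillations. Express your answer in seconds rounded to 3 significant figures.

0.800 s

I_cm = ½mr² = 0.1397 kg·m². The pivot is at distance d = 0.268 m from the centre of mass.
By the parallel-axis theorem, I = I_cm + md² = 0.1397 + 0.2794 = 0.4191 kg·m².
T = 2π√(I/(mgd)) = 2π√(0.4191/(3.89 × 24.8 × 0.268)) = 0.800 s.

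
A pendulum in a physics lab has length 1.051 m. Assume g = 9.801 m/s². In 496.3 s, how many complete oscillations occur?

T = 2π√(L/g) = 2π√(1.051/9.801) = 2.0575 s.
Number of complete oscillations = ⌊496.3/2.0575⌋ = ⌊241.21⌋ = 241.

241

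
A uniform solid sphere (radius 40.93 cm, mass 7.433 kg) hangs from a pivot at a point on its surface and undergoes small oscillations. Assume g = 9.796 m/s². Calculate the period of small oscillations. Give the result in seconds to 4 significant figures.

1.520 s

I_cm = (2/5)mr² = 0.49809 kg·m². The pivot is at distance d = 0.4093 m from the centre of mass.
By the parallel-axis theorem, I = I_cm + md² = 0.49809 + 1.2452 = 1.7433 kg·m².
T = 2π√(I/(mgd)) = 2π√(1.7433/(7.433 × 9.796 × 0.4093)) = 1.520 s.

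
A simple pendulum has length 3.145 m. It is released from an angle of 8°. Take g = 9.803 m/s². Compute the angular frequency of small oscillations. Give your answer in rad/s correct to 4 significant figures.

1.766 rad/s

ω = √(g/L) = √(9.803/3.145) = 1.766 rad/s.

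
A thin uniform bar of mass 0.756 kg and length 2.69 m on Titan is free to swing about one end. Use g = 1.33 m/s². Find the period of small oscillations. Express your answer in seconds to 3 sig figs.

For a physical pendulum T = 2π√(I/(mgd)), with d = 1.345 m from pivot to centre of mass.
I_cm = mL²/12 = 0.756 × 2.69²/12 = 0.4559 kg·m²; I = I_cm + md² = 0.4559 + 0.756 × 1.345² = 1.823 kg·m².
T = 2π√(1.823/(0.756 × 1.33 × 1.345)) = 7.30 s.

7.30 s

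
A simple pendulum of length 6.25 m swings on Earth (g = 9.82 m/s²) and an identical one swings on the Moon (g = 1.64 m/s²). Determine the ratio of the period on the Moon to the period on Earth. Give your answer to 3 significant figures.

T ∝ 1/√g, so T₂/T₁ = √(g₁/g₂) = √(9.82/1.64) = 2.45.

2.45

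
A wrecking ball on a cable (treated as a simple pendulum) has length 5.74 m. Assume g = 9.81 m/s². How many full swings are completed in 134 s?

T = 2π√(L/g) = 2π√(5.74/9.81) = 4.806 s.
Number of complete oscillations = ⌊134/4.806⌋ = ⌊27.88⌋ = 27.

27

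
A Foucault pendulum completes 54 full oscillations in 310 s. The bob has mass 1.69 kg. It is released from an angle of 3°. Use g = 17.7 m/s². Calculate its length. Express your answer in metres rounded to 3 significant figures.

14.8 m

T = 310/54 = 5.741 s.
From T = 2π√(L/g), L = gT²/(4π²) = 17.7 × 5.741²/(4π²) = 14.8 m.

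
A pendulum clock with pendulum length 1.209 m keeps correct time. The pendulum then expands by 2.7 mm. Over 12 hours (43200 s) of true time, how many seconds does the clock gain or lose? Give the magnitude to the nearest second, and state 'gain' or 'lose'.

lose 48 s

T ∝ √L, so T'/T = √(1.21170/1.209) = 1.00112.
In 43200 s of true time the clock registers 43200/1.00112 = 43151.8 s, so it loses 48 s.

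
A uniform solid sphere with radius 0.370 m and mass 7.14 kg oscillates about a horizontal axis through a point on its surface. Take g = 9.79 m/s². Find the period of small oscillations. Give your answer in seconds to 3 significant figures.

1.45 s

I_cm = (2/5)mr² = 0.3910 kg·m². The pivot is at distance d = 0.370 m from the centre of mass.
By the parallel-axis theorem, I = I_cm + md² = 0.3910 + 0.9775 = 1.368 kg·m².
T = 2π√(I/(mgd)) = 2π√(1.368/(7.14 × 9.79 × 0.370)) = 1.45 s.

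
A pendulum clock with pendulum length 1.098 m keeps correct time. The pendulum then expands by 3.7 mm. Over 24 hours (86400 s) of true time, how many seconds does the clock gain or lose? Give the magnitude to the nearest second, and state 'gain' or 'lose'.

lose 145 s

T ∝ √L, so T'/T = √(1.10170/1.098) = 1.00168.
In 86400 s of true time the clock registers 86400/1.00168 = 86254.8 s, so it loses 145 s.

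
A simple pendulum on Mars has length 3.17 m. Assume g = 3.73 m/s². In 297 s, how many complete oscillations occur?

51

T = 2π√(L/g) = 2π√(3.17/3.73) = 5.792 s.
Number of complete oscillations = ⌊297/5.792⌋ = ⌊51.27⌋ = 51.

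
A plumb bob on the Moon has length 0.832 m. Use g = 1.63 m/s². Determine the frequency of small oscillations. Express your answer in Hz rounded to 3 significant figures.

T = 2π√(L/g) = 2π√(0.832/1.63) = 4.489 s, so f = 1/T = 0.223 Hz.

0.223 Hz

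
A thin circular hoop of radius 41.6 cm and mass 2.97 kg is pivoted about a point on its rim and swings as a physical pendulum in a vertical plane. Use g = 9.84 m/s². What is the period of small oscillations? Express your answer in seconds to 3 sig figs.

1.83 s

I_cm = mr² = 0.5140 kg·m². The pivot is at distance d = 0.416 m from the centre of mass.
By the parallel-axis theorem, I = I_cm + md² = 0.5140 + 0.5140 = 1.028 kg·m².
T = 2π√(I/(mgd)) = 2π√(1.028/(2.97 × 9.84 × 0.416)) = 1.83 s.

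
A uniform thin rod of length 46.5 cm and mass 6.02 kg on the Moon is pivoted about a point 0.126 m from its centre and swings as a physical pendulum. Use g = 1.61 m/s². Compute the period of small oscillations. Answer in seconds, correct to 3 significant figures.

2.57 s

For a physical pendulum T = 2π√(I/(mgd)), with d = 0.1260 m from pivot to centre of mass.
I_cm = mL²/12 = 6.02 × 0.465²/12 = 0.1085 kg·m²; I = I_cm + md² = 0.1085 + 6.02 × 0.1260² = 0.2040 kg·m².
T = 2π√(0.2040/(6.02 × 1.61 × 0.1260)) = 2.57 s.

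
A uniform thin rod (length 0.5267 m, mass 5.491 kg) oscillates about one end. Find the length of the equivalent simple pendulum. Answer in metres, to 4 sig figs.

0.3511 m

The equivalent simple-pendulum length is L_eq = I/(md), where I is about the pivot and d = 0.26335 m.
I_cm = (1/12)mL² = 0.12694 kg·m², so I = I_cm + md² = 0.12694 + 0.38082 = 0.50776 kg·m².
L_eq = 0.50776/(5.491 × 0.26335) = 0.3511 m.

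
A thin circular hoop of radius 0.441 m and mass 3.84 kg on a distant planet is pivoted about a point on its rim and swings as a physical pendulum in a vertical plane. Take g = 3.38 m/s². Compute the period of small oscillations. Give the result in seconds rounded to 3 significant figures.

3.21 s

I_cm = mr² = 0.7468 kg·m². The pivot is at distance d = 0.441 m from the centre of mass.
By the parallel-axis theorem, I = I_cm + md² = 0.7468 + 0.7468 = 1.494 kg·m².
T = 2π√(I/(mgd)) = 2π√(1.494/(3.84 × 3.38 × 0.441)) = 3.21 s.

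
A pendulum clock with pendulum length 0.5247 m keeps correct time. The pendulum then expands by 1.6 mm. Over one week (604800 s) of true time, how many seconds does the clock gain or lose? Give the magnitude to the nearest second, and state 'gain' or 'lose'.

lose 920 s

T ∝ √L, so T'/T = √(0.52630/0.5247) = 1.00152.
In 604800 s of true time the clock registers 604800/1.00152 = 603880.0 s, so it loses 920 s.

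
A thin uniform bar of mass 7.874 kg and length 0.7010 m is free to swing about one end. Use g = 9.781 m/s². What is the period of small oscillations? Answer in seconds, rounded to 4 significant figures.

1.373 s

For a physical pendulum T = 2π√(I/(mgd)), with d = 0.35050 m from pivot to centre of mass.
I_cm = mL²/12 = 7.874 × 0.7010²/12 = 0.32244 kg·m²; I = I_cm + md² = 0.32244 + 7.874 × 0.35050² = 1.2898 kg·m².
T = 2π√(1.2898/(7.874 × 9.781 × 0.35050)) = 1.373 s.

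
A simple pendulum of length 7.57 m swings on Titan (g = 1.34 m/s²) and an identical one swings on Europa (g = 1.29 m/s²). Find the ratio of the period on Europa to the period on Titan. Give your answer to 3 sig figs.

1.02

T ∝ 1/√g, so T₂/T₁ = √(g₁/g₂) = √(1.34/1.29) = 1.02.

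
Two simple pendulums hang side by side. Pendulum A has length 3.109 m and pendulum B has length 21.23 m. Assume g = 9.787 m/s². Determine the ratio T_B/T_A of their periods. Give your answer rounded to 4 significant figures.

2.613

T ∝ √L, so T_B/T_A = √(L_B/L_A) = √(21.23/3.109) = 2.613.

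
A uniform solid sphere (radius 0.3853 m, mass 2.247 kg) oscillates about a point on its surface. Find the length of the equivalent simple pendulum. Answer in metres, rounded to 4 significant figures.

0.5394 m

The equivalent simple-pendulum length is L_eq = I/(md), where I is about the pivot and d = 0.38530 m.
I_cm = (2/5)mR² = 0.13343 kg·m², so I = I_cm + md² = 0.13343 + 0.33358 = 0.46701 kg·m².
L_eq = 0.46701/(2.247 × 0.38530) = 0.5394 m.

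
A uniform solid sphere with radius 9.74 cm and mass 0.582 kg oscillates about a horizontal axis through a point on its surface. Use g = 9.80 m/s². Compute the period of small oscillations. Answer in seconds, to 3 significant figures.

0.741 s

I_cm = (2/5)mr² = 0.002209 kg·m². The pivot is at distance d = 0.0974 m from the centre of mass.
By the parallel-axis theorem, I = I_cm + md² = 0.002209 + 0.005521 = 0.007730 kg·m².
T = 2π√(I/(mgd)) = 2π√(0.007730/(0.582 × 9.80 × 0.0974)) = 0.741 s.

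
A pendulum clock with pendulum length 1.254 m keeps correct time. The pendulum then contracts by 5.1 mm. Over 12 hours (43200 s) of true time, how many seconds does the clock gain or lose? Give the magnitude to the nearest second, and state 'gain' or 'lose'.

gain 88 s

T ∝ √L, so T'/T = √(1.24890/1.254) = 0.997964.
In 43200 s of true time the clock registers 43200/0.997964 = 43288.1 s, so it gains 88 s.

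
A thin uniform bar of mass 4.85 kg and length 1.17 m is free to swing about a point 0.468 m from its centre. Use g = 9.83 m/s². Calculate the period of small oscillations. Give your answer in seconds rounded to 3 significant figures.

1.69 s

For a physical pendulum T = 2π√(I/(mgd)), with d = 0.4680 m from pivot to centre of mass.
I_cm = mL²/12 = 4.85 × 1.17²/12 = 0.5533 kg·m²; I = I_cm + md² = 0.5533 + 4.85 × 0.4680² = 1.616 kg·m².
T = 2π√(1.616/(4.85 × 9.83 × 0.4680)) = 1.69 s.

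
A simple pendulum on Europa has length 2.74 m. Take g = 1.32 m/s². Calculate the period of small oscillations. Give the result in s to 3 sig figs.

T = 2π√(L/g) = 2π√(2.74/1.32) = 2π × 1.441 = 9.05 s.

9.05 s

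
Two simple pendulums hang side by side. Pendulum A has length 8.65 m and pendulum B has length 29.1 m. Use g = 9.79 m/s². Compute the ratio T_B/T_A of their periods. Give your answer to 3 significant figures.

1.83

T ∝ √L, so T_B/T_A = √(L_B/L_A) = √(29.1/8.65) = 1.83.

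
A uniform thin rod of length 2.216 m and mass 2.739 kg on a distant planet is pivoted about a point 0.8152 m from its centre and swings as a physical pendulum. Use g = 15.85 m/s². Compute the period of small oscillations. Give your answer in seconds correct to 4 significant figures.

1.811 s

For a physical pendulum T = 2π√(I/(mgd)), with d = 0.81520 m from pivot to centre of mass.
I_cm = mL²/12 = 2.739 × 2.216²/12 = 1.1209 kg·m²; I = I_cm + md² = 1.1209 + 2.739 × 0.81520² = 2.9411 kg·m².
T = 2π√(2.9411/(2.739 × 15.85 × 0.81520)) = 1.811 s.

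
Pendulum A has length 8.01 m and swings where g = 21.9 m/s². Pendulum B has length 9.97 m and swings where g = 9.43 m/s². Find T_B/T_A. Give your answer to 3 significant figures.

T = 2π√(L/g), so T_B/T_A = √((L_B/g_B)/(L_A/g_A)) = √((9.97/9.43)/(8.01/21.9)) = 1.70.

1.70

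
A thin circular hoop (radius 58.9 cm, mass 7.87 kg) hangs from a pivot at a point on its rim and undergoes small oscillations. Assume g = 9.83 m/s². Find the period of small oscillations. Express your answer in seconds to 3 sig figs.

2.18 s

I_cm = mr² = 2.730 kg·m². The pivot is at distance d = 0.589 m from the centre of mass.
By the parallel-axis theorem, I = I_cm + md² = 2.730 + 2.730 = 5.461 kg·m².
T = 2π√(I/(mgd)) = 2π√(5.461/(7.87 × 9.83 × 0.589)) = 2.18 s.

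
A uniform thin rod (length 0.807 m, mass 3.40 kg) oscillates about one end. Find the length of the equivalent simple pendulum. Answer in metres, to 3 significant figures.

0.538 m

The equivalent simple-pendulum length is L_eq = I/(md), where I is about the pivot and d = 0.4035 m.
I_cm = (1/12)mL² = 0.1845 kg·m², so I = I_cm + md² = 0.1845 + 0.5536 = 0.7381 kg·m².
L_eq = 0.7381/(3.40 × 0.4035) = 0.538 m.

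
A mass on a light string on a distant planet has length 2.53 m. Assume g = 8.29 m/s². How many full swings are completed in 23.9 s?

T = 2π√(L/g) = 2π√(2.53/8.29) = 3.471 s.
Number of complete oscillations = ⌊23.9/3.471⌋ = ⌊6.885⌋ = 6.

6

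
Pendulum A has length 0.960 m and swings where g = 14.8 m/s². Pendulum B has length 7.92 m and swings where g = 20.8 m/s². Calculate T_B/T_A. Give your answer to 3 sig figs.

T = 2π√(L/g), so T_B/T_A = √((L_B/g_B)/(L_A/g_A)) = √((7.92/20.8)/(0.960/14.8)) = 2.42.

2.42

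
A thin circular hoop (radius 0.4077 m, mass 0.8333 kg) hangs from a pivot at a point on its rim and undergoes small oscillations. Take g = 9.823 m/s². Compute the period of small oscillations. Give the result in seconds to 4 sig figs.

I_cm = mr² = 0.13851 kg·m². The pivot is at distance d = 0.4077 m from the centre of mass.
By the parallel-axis theorem, I = I_cm + md² = 0.13851 + 0.13851 = 0.27702 kg·m².
T = 2π√(I/(mgd)) = 2π√(0.27702/(0.8333 × 9.823 × 0.4077)) = 1.810 s.

1.810 s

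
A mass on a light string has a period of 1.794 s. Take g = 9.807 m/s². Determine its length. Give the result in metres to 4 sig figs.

From T = 2π√(L/g), L = gT²/(4π²) = 9.807 × 1.7940²/(4π²) = 0.7995 m.

0.7995 m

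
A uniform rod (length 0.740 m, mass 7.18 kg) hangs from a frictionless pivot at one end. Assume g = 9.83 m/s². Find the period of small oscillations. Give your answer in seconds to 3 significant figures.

For a physical pendulum T = 2π√(I/(mgd)), with d = 0.3700 m from pivot to centre of mass.
I_cm = mL²/12 = 7.18 × 0.740²/12 = 0.3276 kg·m²; I = I_cm + md² = 0.3276 + 7.18 × 0.3700² = 1.311 kg·m².
T = 2π√(1.311/(7.18 × 9.83 × 0.3700)) = 1.41 s.

1.41 s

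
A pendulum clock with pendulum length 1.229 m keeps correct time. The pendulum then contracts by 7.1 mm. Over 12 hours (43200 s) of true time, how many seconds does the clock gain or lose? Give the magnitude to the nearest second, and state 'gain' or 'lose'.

gain 125 s

T ∝ √L, so T'/T = √(1.22190/1.229) = 0.997107.
In 43200 s of true time the clock registers 43200/0.997107 = 43325.3 s, so it gains 125 s.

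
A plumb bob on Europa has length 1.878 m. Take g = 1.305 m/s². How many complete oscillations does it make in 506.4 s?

67

T = 2π√(L/g) = 2π√(1.878/1.305) = 7.5374 s.
Number of complete oscillations = ⌊506.4/7.5374⌋ = ⌊67.185⌋ = 67.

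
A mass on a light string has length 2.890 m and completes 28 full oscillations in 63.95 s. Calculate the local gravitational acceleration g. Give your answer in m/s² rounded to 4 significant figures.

T = 63.95/28 = 2.2839 s.
From T = 2π√(L/g), g = 4π²L/T² = 4π² × 2.890/2.2839² = 21.87 m/s².

21.87 m/s²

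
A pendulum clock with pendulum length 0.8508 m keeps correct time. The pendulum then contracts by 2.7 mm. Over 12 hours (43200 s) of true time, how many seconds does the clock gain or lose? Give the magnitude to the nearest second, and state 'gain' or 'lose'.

T ∝ √L, so T'/T = √(0.84810/0.8508) = 0.998412.
In 43200 s of true time the clock registers 43200/0.998412 = 43268.7 s, so it gains 69 s.

gain 69 s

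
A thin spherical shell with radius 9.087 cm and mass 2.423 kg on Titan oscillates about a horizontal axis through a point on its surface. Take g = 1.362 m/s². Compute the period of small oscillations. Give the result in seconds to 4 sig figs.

2.095 s

I_cm = (2/3)mr² = 0.013338 kg·m². The pivot is at distance d = 0.09087 m from the centre of mass.
By the parallel-axis theorem, I = I_cm + md² = 0.013338 + 0.020008 = 0.033346 kg·m².
T = 2π√(I/(mgd)) = 2π√(0.033346/(2.423 × 1.362 × 0.09087)) = 2.095 s.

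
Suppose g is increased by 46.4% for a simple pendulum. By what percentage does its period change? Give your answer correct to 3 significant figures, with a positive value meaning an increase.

-17.4%

T ∝ 1/√g, so T'/T = 1/√(1.464) = 0.8265.
Percentage change in T = (0.8265 − 1) × 100% = -17.4%.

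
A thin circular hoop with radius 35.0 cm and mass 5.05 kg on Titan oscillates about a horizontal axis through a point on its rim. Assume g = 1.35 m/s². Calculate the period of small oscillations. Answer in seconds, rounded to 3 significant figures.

I_cm = mr² = 0.6186 kg·m². The pivot is at distance d = 0.350 m from the centre of mass.
By the parallel-axis theorem, I = I_cm + md² = 0.6186 + 0.6186 = 1.237 kg·m².
T = 2π√(I/(mgd)) = 2π√(1.237/(5.05 × 1.35 × 0.350)) = 4.52 s.

4.52 s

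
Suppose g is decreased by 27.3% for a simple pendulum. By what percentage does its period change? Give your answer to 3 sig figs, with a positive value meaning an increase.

17.3%

T ∝ 1/√g, so T'/T = 1/√(0.7270) = 1.173.
Percentage change in T = (1.173 − 1) × 100% = 17.3%.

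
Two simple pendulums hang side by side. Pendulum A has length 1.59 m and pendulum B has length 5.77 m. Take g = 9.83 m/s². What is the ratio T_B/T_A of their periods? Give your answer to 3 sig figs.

T ∝ √L, so T_B/T_A = √(L_B/L_A) = √(5.77/1.59) = 1.90.

1.90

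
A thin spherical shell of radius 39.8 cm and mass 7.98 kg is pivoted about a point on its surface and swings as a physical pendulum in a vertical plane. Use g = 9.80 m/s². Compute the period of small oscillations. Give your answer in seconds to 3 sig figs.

1.63 s

I_cm = (2/3)mr² = 0.8427 kg·m². The pivot is at distance d = 0.398 m from the centre of mass.
By the parallel-axis theorem, I = I_cm + md² = 0.8427 + 1.264 = 2.107 kg·m².
T = 2π√(I/(mgd)) = 2π√(2.107/(7.98 × 9.80 × 0.398)) = 1.63 s.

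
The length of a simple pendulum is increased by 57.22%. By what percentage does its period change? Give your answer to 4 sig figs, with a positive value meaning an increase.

25.39%

T ∝ √L, so T'/T = √(1.5722) = 1.2539.
Percentage change in T = (1.2539 − 1) × 100% = 25.39%.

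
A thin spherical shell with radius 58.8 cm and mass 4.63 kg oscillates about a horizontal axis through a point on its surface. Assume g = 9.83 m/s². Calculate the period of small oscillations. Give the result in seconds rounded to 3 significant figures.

1.98 s

I_cm = (2/3)mr² = 1.067 kg·m². The pivot is at distance d = 0.588 m from the centre of mass.
By the parallel-axis theorem, I = I_cm + md² = 1.067 + 1.601 = 2.668 kg·m².
T = 2π√(I/(mgd)) = 2π√(2.668/(4.63 × 9.83 × 0.588)) = 1.98 s.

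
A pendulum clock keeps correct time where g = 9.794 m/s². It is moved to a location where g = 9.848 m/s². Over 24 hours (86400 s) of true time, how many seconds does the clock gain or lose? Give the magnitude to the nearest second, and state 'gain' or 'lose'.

The clock's period scales as T ∝ 1/√g, so T'/T = √(9.794/9.848) = 0.997255.
In 86400 s of true time the clock registers 86400/0.997255 = 86637.9 s, so it gains 238 s.

gain 238 s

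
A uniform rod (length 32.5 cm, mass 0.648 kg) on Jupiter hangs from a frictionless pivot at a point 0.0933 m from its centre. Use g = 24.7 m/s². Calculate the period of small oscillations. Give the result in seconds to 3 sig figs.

For a physical pendulum T = 2π√(I/(mgd)), with d = 0.09330 m from pivot to centre of mass.
I_cm = mL²/12 = 0.648 × 0.325²/12 = 0.005704 kg·m²; I = I_cm + md² = 0.005704 + 0.648 × 0.09330² = 0.01134 kg·m².
T = 2π√(0.01134/(0.648 × 24.7 × 0.09330)) = 0.548 s.

0.548 s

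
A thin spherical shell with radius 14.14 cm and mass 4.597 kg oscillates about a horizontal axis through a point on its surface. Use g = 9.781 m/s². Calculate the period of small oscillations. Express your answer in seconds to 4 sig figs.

0.9753 s

I_cm = (2/3)mr² = 0.061275 kg·m². The pivot is at distance d = 0.1414 m from the centre of mass.
By the parallel-axis theorem, I = I_cm + md² = 0.061275 + 0.091912 = 0.15319 kg·m².
T = 2π√(I/(mgd)) = 2π√(0.15319/(4.597 × 9.781 × 0.1414)) = 0.9753 s.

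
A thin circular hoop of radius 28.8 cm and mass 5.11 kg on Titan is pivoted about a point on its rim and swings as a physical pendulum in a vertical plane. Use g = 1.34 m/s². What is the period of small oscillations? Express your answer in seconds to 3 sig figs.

4.12 s

I_cm = mr² = 0.4238 kg·m². The pivot is at distance d = 0.288 m from the centre of mass.
By the parallel-axis theorem, I = I_cm + md² = 0.4238 + 0.4238 = 0.8477 kg·m².
T = 2π√(I/(mgd)) = 2π√(0.8477/(5.11 × 1.34 × 0.288)) = 4.12 s.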